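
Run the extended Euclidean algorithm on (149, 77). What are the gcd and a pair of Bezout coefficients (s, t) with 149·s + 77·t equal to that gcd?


Euclidean algorithm on (149, 77) — divide until remainder is 0:
  149 = 1 · 77 + 72
  77 = 1 · 72 + 5
  72 = 14 · 5 + 2
  5 = 2 · 2 + 1
  2 = 2 · 1 + 0
gcd(149, 77) = 1.
Track Bezout coefficients alongside the remainders: start with r₀ = 149 = a·1 + b·0 (s = 1, t = 0) and r₁ = 77 = a·0 + b·1 (s = 0, t = 1); each new remainder r_{k+1} = r_{k-1} − q_k·r_k inherits s_{k+1} = s_{k-1} − q_k·s_k, t_{k+1} = t_{k-1} − q_k·t_k, so r_k = a·s_k + b·t_k at every step:
  q = 1: r = 72, s = 1 − 1·0 = 1, t = 0 − 1·1 = -1  (check: 149·1 + 77·(-1) = 72)
  q = 1: r = 5, s = 0 − 1·1 = -1, t = 1 − 1·(-1) = 2  (check: 149·(-1) + 77·2 = 5)
  q = 14: r = 2, s = 1 − 14·(-1) = 15, t = -1 − 14·2 = -29  (check: 149·15 + 77·(-29) = 2)
  q = 2: r = 1, s = -1 − 2·15 = -31, t = 2 − 2·(-29) = 60  (check: 149·(-31) + 77·60 = 1)
The row with r = 1 (the gcd) gives the Bezout coefficients s = -31, t = 60.
Result: 149 · (-31) + 77 · (60) = 1.

gcd(149, 77) = 1; s = -31, t = 60 (check: 149·(-31) + 77·60 = 1).


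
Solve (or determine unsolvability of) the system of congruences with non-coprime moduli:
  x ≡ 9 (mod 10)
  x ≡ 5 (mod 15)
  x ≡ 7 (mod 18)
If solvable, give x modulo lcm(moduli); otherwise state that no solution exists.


Moduli 10, 15, 18 are not pairwise coprime, so CRT works modulo lcm(m_i) when all pairwise compatibility conditions hold.
Pairwise compatibility: gcd(m_i, m_j) must divide a_i - a_j for every pair.
Merge one congruence at a time:
  Start: x ≡ 9 (mod 10).
  Combine with x ≡ 5 (mod 15): gcd(10, 15) = 5, and 5 - 9 = -4 is NOT divisible by 5.
    ⇒ system is inconsistent (no integer solution).

No solution (the system is inconsistent).


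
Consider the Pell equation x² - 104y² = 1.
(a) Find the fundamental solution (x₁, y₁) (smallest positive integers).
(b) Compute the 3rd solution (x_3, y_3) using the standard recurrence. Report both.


Step 1: Find the fundamental solution (x₁, y₁) of x² - 104y² = 1.
  Expand √104 as a continued fraction. a₀ = ⌊√104⌋ = 10; iterate m_{k+1} = d_k·a_k − m_k, d_{k+1} = (104 − m_{k+1}²)/d_k, a_{k+1} = ⌊(a₀ + m_{k+1})/d_{k+1}⌋ (starting m₀ = 0, d₀ = 1), with convergents p_k = a_k·p_{k-1} + p_{k-2}, q_k = a_k·q_{k-1} + q_{k-2} (p₋₁ = 1, q₋₁ = 0):
  k = 0: a₀ = 10; p₀/q₀ = 10/1; p₀² − 104·q₀² = 100 − 104 = -4.
  k = 1: m = 10, d = 4, a = ⌊(10 + 10)/4⌋ = 5; p/q = (5·10 + 1)/(5·1 + 0) = 51/5; p² − 104·q² = 2601 − 2600 = 1.
  The first convergent with p² − 104·q² = 1 gives the fundamental solution (x₁, y₁) = (51, 5).
Step 2: Apply the recurrence (x_{n+1}, y_{n+1}) = (x₁x_n + 104y₁y_n, x₁y_n + y₁x_n) repeatedly.
  From (x_1, y_1) = (51, 5): x_2 = 51·51 + 104·5·5 = 5201; y_2 = 51·5 + 5·51 = 510.
  From (x_2, y_2) = (5201, 510): x_3 = 51·5201 + 104·5·510 = 530451; y_3 = 51·510 + 5·5201 = 52015.
Step 3: Verify x_3² - 104·y_3² = 281378263401 - 281378263400 = 1 (should be 1). ✓

(x_1, y_1) = (51, 5); (x_3, y_3) = (530451, 52015).


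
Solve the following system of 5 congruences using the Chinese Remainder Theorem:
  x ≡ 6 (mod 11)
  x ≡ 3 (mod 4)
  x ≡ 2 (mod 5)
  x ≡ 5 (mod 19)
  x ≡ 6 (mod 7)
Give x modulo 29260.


Product of moduli M = 11 · 4 · 5 · 19 · 7 = 29260.
Merge one congruence at a time:
  Start: x ≡ 6 (mod 11).
  Combine with x ≡ 3 (mod 4); new modulus lcm = 44.
    Write x = 6 + 11·t and substitute into x ≡ 3 (mod 4): 11·t ≡ 3 − 6 = -3 (mod 4).
    Reduce coefficients mod 4: 3·t ≡ 1 (mod 4).
    The inverse of 3 mod 4 is 3 (since 3·3 = 9 = 2·4 + 1), so t ≡ 3·1 = 3 ≡ 3 (mod 4).
    Then x = 6 + 11·3 = 39, valid modulo lcm(11, 4) = 44: x ≡ 39 (mod 44).
  Combine with x ≡ 2 (mod 5); new modulus lcm = 220.
    Write x = 39 + 44·t and substitute into x ≡ 2 (mod 5): 44·t ≡ 2 − 39 = -37 (mod 5).
    Reduce coefficients mod 5: 4·t ≡ 3 (mod 5).
    The inverse of 4 mod 5 is 4 (since 4·4 = 16 = 3·5 + 1), so t ≡ 4·3 = 12 ≡ 2 (mod 5).
    Then x = 39 + 44·2 = 127, valid modulo lcm(44, 5) = 220: x ≡ 127 (mod 220).
  Combine with x ≡ 5 (mod 19); new modulus lcm = 4180.
    Write x = 127 + 220·t and substitute into x ≡ 5 (mod 19): 220·t ≡ 5 − 127 = -122 (mod 19).
    Reduce coefficients mod 19: 11·t ≡ 11 (mod 19).
    The inverse of 11 mod 19 is 7 (since 11·7 = 77 = 4·19 + 1), so t ≡ 7·11 = 77 ≡ 1 (mod 19).
    Then x = 127 + 220·1 = 347, valid modulo lcm(220, 19) = 4180: x ≡ 347 (mod 4180).
  Combine with x ≡ 6 (mod 7); new modulus lcm = 29260.
    Write x = 347 + 4180·t and substitute into x ≡ 6 (mod 7): 4180·t ≡ 6 − 347 = -341 (mod 7).
    Reduce coefficients mod 7: 1·t ≡ 2 (mod 7).
    So t ≡ 2 (mod 7).
    Then x = 347 + 4180·2 = 8707, valid modulo lcm(4180, 7) = 29260: x ≡ 8707 (mod 29260).
Verify against each original: 8707 mod 11 = 6, 8707 mod 4 = 3, 8707 mod 5 = 2, 8707 mod 19 = 5, 8707 mod 7 = 6.

x ≡ 8707 (mod 29260).


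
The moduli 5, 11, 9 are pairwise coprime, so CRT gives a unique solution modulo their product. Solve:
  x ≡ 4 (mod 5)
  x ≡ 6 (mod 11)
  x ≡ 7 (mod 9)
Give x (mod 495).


Moduli 5, 11, 9 are pairwise coprime; by CRT there is a unique solution modulo M = 5 · 11 · 9 = 495.
Solve pairwise, accumulating the modulus:
  Start with x ≡ 4 (mod 5).
  Combine with x ≡ 6 (mod 11): since gcd(5, 11) = 1, we get a unique residue mod 55.
    Write x = 4 + 5·t and substitute into x ≡ 6 (mod 11): 5·t ≡ 6 − 4 = 2 (mod 11).
    The inverse of 5 mod 11 is 9 (since 5·9 = 45 = 4·11 + 1), so t ≡ 9·2 = 18 ≡ 7 (mod 11).
    Then x = 4 + 5·7 = 39, valid modulo lcm(5, 11) = 55: x ≡ 39 (mod 55).
  Combine with x ≡ 7 (mod 9): since gcd(55, 9) = 1, we get a unique residue mod 495.
    Write x = 39 + 55·t and substitute into x ≡ 7 (mod 9): 55·t ≡ 7 − 39 = -32 (mod 9).
    Reduce coefficients mod 9: 1·t ≡ 4 (mod 9).
    So t ≡ 4 (mod 9).
    Then x = 39 + 55·4 = 259, valid modulo lcm(55, 9) = 495: x ≡ 259 (mod 495).
Verify: 259 mod 5 = 4 ✓, 259 mod 11 = 6 ✓, 259 mod 9 = 7 ✓.

x ≡ 259 (mod 495).


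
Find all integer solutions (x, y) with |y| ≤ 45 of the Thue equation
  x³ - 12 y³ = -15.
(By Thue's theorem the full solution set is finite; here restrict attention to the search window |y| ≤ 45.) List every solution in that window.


The equation is x³ - 12y³ = -15. For fixed y, x³ = 12·y³ − 15, so a solution requires the RHS to be a perfect cube.
Strategy: iterate y from -45 to 45, compute RHS = 12·y³ − 15, and check whether it is a (positive or negative) perfect cube.
Check small values of y:
  y = 0: RHS = -15 is not a perfect cube.
  y = 1: RHS = -3 is not a perfect cube.
  y = -1: RHS = -27 = (-3)³ ⇒ x = -3 works.
  y = 2: RHS = 81 is not a perfect cube.
  y = -2: RHS = -111 is not a perfect cube.
  y = 3: RHS = 309 is not a perfect cube.
  y = -3: RHS = -339 is not a perfect cube.
Continuing the search up to |y| = 45 finds no further solutions beyond those listed.
Collected solutions: (-3, -1).

Solutions (with |y| ≤ 45): (-3, -1).


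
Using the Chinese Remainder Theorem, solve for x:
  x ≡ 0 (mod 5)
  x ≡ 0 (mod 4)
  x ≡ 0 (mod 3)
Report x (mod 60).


Moduli 5, 4, 3 are pairwise coprime; by CRT there is a unique solution modulo M = 5 · 4 · 3 = 60.
Solve pairwise, accumulating the modulus:
  Start with x ≡ 0 (mod 5).
  Combine with x ≡ 0 (mod 4): since gcd(5, 4) = 1, we get a unique residue mod 20.
    Write x = 0 + 5·t and substitute into x ≡ 0 (mod 4): 5·t ≡ 0 − 0 = 0 (mod 4).
    Reduce coefficients mod 4: 1·t ≡ 0 (mod 4).
    So t ≡ 0 (mod 4).
    Then x = 0 + 5·0 = 0, valid modulo lcm(5, 4) = 20: x ≡ 0 (mod 20).
  Combine with x ≡ 0 (mod 3): since gcd(20, 3) = 1, we get a unique residue mod 60.
    Write x = 0 + 20·t and substitute into x ≡ 0 (mod 3): 20·t ≡ 0 − 0 = 0 (mod 3).
    Reduce coefficients mod 3: 2·t ≡ 0 (mod 3).
    The inverse of 2 mod 3 is 2 (since 2·2 = 4 = 1·3 + 1), so t ≡ 2·0 = 0 ≡ 0 (mod 3).
    Then x = 0 + 20·0 = 0, valid modulo lcm(20, 3) = 60: x ≡ 0 (mod 60).
Verify: 0 mod 5 = 0 ✓, 0 mod 4 = 0 ✓, 0 mod 3 = 0 ✓.

x ≡ 0 (mod 60).


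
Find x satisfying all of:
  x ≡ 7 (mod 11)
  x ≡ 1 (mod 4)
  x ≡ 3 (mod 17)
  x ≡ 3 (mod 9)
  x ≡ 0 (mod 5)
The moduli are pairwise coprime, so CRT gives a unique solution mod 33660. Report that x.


Product of moduli M = 11 · 4 · 17 · 9 · 5 = 33660.
Merge one congruence at a time:
  Start: x ≡ 7 (mod 11).
  Combine with x ≡ 1 (mod 4); new modulus lcm = 44.
    Write x = 7 + 11·t and substitute into x ≡ 1 (mod 4): 11·t ≡ 1 − 7 = -6 (mod 4).
    Reduce coefficients mod 4: 3·t ≡ 2 (mod 4).
    The inverse of 3 mod 4 is 3 (since 3·3 = 9 = 2·4 + 1), so t ≡ 3·2 = 6 ≡ 2 (mod 4).
    Then x = 7 + 11·2 = 29, valid modulo lcm(11, 4) = 44: x ≡ 29 (mod 44).
  Combine with x ≡ 3 (mod 17); new modulus lcm = 748.
    Write x = 29 + 44·t and substitute into x ≡ 3 (mod 17): 44·t ≡ 3 − 29 = -26 (mod 17).
    Reduce coefficients mod 17: 10·t ≡ 8 (mod 17).
    The inverse of 10 mod 17 is 12 (since 10·12 = 120 = 7·17 + 1), so t ≡ 12·8 = 96 ≡ 11 (mod 17).
    Then x = 29 + 44·11 = 513, valid modulo lcm(44, 17) = 748: x ≡ 513 (mod 748).
  Combine with x ≡ 3 (mod 9); new modulus lcm = 6732.
    Write x = 513 + 748·t and substitute into x ≡ 3 (mod 9): 748·t ≡ 3 − 513 = -510 (mod 9).
    Reduce coefficients mod 9: 1·t ≡ 3 (mod 9).
    So t ≡ 3 (mod 9).
    Then x = 513 + 748·3 = 2757, valid modulo lcm(748, 9) = 6732: x ≡ 2757 (mod 6732).
  Combine with x ≡ 0 (mod 5); new modulus lcm = 33660.
    Write x = 2757 + 6732·t and substitute into x ≡ 0 (mod 5): 6732·t ≡ 0 − 2757 = -2757 (mod 5).
    Reduce coefficients mod 5: 2·t ≡ 3 (mod 5).
    The inverse of 2 mod 5 is 3 (since 2·3 = 6 = 1·5 + 1), so t ≡ 3·3 = 9 ≡ 4 (mod 5).
    Then x = 2757 + 6732·4 = 29685, valid modulo lcm(6732, 5) = 33660: x ≡ 29685 (mod 33660).
Verify against each original: 29685 mod 11 = 7, 29685 mod 4 = 1, 29685 mod 17 = 3, 29685 mod 9 = 3, 29685 mod 5 = 0.

x ≡ 29685 (mod 33660).


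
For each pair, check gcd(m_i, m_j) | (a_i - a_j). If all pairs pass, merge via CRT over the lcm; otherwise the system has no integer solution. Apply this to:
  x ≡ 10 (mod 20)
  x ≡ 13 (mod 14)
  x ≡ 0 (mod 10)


Moduli 20, 14, 10 are not pairwise coprime, so CRT works modulo lcm(m_i) when all pairwise compatibility conditions hold.
Pairwise compatibility: gcd(m_i, m_j) must divide a_i - a_j for every pair.
Merge one congruence at a time:
  Start: x ≡ 10 (mod 20).
  Combine with x ≡ 13 (mod 14): gcd(20, 14) = 2, and 13 - 10 = 3 is NOT divisible by 2.
    ⇒ system is inconsistent (no integer solution).

No solution (the system is inconsistent).


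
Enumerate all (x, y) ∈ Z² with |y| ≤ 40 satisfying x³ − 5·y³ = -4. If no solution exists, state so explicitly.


The equation is x³ - 5y³ = -4. For fixed y, x³ = 5·y³ − 4, so a solution requires the RHS to be a perfect cube.
Strategy: iterate y from -40 to 40, compute RHS = 5·y³ − 4, and check whether it is a (positive or negative) perfect cube.
Check small values of y:
  y = 0: RHS = -4 is not a perfect cube.
  y = 1: RHS = 1 = (1)³ ⇒ x = 1 works.
  y = -1: RHS = -9 is not a perfect cube.
  y = 2: RHS = 36 is not a perfect cube.
  y = -2: RHS = -44 is not a perfect cube.
  y = 3: RHS = 131 is not a perfect cube.
  y = -3: RHS = -139 is not a perfect cube.
Continuing the search up to |y| = 40 finds no further solutions beyond those listed.
Collected solutions: (1, 1).

Solutions (with |y| ≤ 40): (1, 1).


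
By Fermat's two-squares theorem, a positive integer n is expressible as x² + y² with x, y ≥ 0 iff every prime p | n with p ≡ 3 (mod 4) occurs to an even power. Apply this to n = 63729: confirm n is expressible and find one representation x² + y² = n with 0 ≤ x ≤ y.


Step 1: Factor n = 63729 = 3^2 · 73 · 97.
Step 2: Check the mod-4 condition on each prime factor: 3 ≡ 3 (mod 4), exponent 2 (must be even); 73 ≡ 1 (mod 4), exponent 1; 97 ≡ 1 (mod 4), exponent 1.
All primes ≡ 3 (mod 4) appear to even exponent (or don't appear), so by the two-squares theorem n IS expressible as a sum of two squares.
Step 3: Build a representation. Group n = k² · m with k = 3 and m = 73 · 97 = 7081 (a product of primes ≡ 1 (mod 4)); a representation of m scales to one of n via (k·x)² + (k·y)² = k²(x² + y²). Each prime p ≡ 1 (mod 4) is itself a sum of two squares; find a² by testing p − a² for a perfect square:
  73: 73 − 1² = 72, 73 − 2² = 69, 73 − 3² = 64 = 8² ⇒ 73 = 3² + 8².
  97: 97 − 1² = 96, 97 − 2² = 93, 97 − 3² = 88, 97 − 4² = 81 = 9² ⇒ 97 = 4² + 9².
  Combine using the Brahmagupta–Fibonacci identity (a² + b²)(c² + d²) = (ac − bd)² + (ad + bc)² = (ac + bd)² + (ad − bc)²:
  73 · 97 = 7081: from (3² + 8²)(4² + 9²), take (3·4 − 8·9, 3·9 + 8·4) = (12 − 72, 27 + 32) = (-60, 59); dropping signs (only squares matter) gives (60, 59); check 60² + 59² = 3600 + 3481 = 7081 ✓.
  Scale by k = 3: (3·60, 3·59) = (180, 177).
Step 4: Order so x ≤ y and verify: 177² + 180² = 31329 + 32400 = 63729 = n. ✓

n = 63729 = 177² + 180² (one valid representation with x ≤ y).


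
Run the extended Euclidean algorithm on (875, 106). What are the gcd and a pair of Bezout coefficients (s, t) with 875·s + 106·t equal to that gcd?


Euclidean algorithm on (875, 106) — divide until remainder is 0:
  875 = 8 · 106 + 27
  106 = 3 · 27 + 25
  27 = 1 · 25 + 2
  25 = 12 · 2 + 1
  2 = 2 · 1 + 0
gcd(875, 106) = 1.
Track Bezout coefficients alongside the remainders: start with r₀ = 875 = a·1 + b·0 (s = 1, t = 0) and r₁ = 106 = a·0 + b·1 (s = 0, t = 1); each new remainder r_{k+1} = r_{k-1} − q_k·r_k inherits s_{k+1} = s_{k-1} − q_k·s_k, t_{k+1} = t_{k-1} − q_k·t_k, so r_k = a·s_k + b·t_k at every step:
  q = 8: r = 27, s = 1 − 8·0 = 1, t = 0 − 8·1 = -8  (check: 875·1 + 106·(-8) = 27)
  q = 3: r = 25, s = 0 − 3·1 = -3, t = 1 − 3·(-8) = 25  (check: 875·(-3) + 106·25 = 25)
  q = 1: r = 2, s = 1 − 1·(-3) = 4, t = -8 − 1·25 = -33  (check: 875·4 + 106·(-33) = 2)
  q = 12: r = 1, s = -3 − 12·4 = -51, t = 25 − 12·(-33) = 421  (check: 875·(-51) + 106·421 = 1)
The row with r = 1 (the gcd) gives the Bezout coefficients s = -51, t = 421.
Result: 875 · (-51) + 106 · (421) = 1.

gcd(875, 106) = 1; s = -51, t = 421 (check: 875·(-51) + 106·421 = 1).


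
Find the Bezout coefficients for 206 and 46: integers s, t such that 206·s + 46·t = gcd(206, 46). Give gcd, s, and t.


Euclidean algorithm on (206, 46) — divide until remainder is 0:
  206 = 4 · 46 + 22
  46 = 2 · 22 + 2
  22 = 11 · 2 + 0
gcd(206, 46) = 2.
Track Bezout coefficients alongside the remainders: start with r₀ = 206 = a·1 + b·0 (s = 1, t = 0) and r₁ = 46 = a·0 + b·1 (s = 0, t = 1); each new remainder r_{k+1} = r_{k-1} − q_k·r_k inherits s_{k+1} = s_{k-1} − q_k·s_k, t_{k+1} = t_{k-1} − q_k·t_k, so r_k = a·s_k + b·t_k at every step:
  q = 4: r = 22, s = 1 − 4·0 = 1, t = 0 − 4·1 = -4  (check: 206·1 + 46·(-4) = 22)
  q = 2: r = 2, s = 0 − 2·1 = -2, t = 1 − 2·(-4) = 9  (check: 206·(-2) + 46·9 = 2)
The row with r = 2 (the gcd) gives the Bezout coefficients s = -2, t = 9.
Result: 206 · (-2) + 46 · (9) = 2.

gcd(206, 46) = 2; s = -2, t = 9 (check: 206·(-2) + 46·9 = 2).


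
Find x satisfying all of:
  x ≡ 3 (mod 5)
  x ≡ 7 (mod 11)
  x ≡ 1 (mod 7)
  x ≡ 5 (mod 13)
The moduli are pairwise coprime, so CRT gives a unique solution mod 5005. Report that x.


Product of moduli M = 5 · 11 · 7 · 13 = 5005.
Merge one congruence at a time:
  Start: x ≡ 3 (mod 5).
  Combine with x ≡ 7 (mod 11); new modulus lcm = 55.
    Write x = 3 + 5·t and substitute into x ≡ 7 (mod 11): 5·t ≡ 7 − 3 = 4 (mod 11).
    The inverse of 5 mod 11 is 9 (since 5·9 = 45 = 4·11 + 1), so t ≡ 9·4 = 36 ≡ 3 (mod 11).
    Then x = 3 + 5·3 = 18, valid modulo lcm(5, 11) = 55: x ≡ 18 (mod 55).
  Combine with x ≡ 1 (mod 7); new modulus lcm = 385.
    Write x = 18 + 55·t and substitute into x ≡ 1 (mod 7): 55·t ≡ 1 − 18 = -17 (mod 7).
    Reduce coefficients mod 7: 6·t ≡ 4 (mod 7).
    The inverse of 6 mod 7 is 6 (since 6·6 = 36 = 5·7 + 1), so t ≡ 6·4 = 24 ≡ 3 (mod 7).
    Then x = 18 + 55·3 = 183, valid modulo lcm(55, 7) = 385: x ≡ 183 (mod 385).
  Combine with x ≡ 5 (mod 13); new modulus lcm = 5005.
    Write x = 183 + 385·t and substitute into x ≡ 5 (mod 13): 385·t ≡ 5 − 183 = -178 (mod 13).
    Reduce coefficients mod 13: 8·t ≡ 4 (mod 13).
    The inverse of 8 mod 13 is 5 (since 8·5 = 40 = 3·13 + 1), so t ≡ 5·4 = 20 ≡ 7 (mod 13).
    Then x = 183 + 385·7 = 2878, valid modulo lcm(385, 13) = 5005: x ≡ 2878 (mod 5005).
Verify against each original: 2878 mod 5 = 3, 2878 mod 11 = 7, 2878 mod 7 = 1, 2878 mod 13 = 5.

x ≡ 2878 (mod 5005).


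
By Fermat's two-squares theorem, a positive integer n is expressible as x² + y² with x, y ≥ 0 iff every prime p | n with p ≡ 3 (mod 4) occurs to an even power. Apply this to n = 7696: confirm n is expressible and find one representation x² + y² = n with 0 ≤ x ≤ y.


Step 1: Factor n = 7696 = 2^4 · 13 · 37.
Step 2: Check the mod-4 condition on each prime factor: 2 = 2 (special); 13 ≡ 1 (mod 4), exponent 1; 37 ≡ 1 (mod 4), exponent 1.
All primes ≡ 3 (mod 4) appear to even exponent (or don't appear), so by the two-squares theorem n IS expressible as a sum of two squares.
Step 3: Build a representation. Group n = k² · m with k = 4 and m = 13 · 37 = 481 (a product of primes ≡ 1 (mod 4)); a representation of m scales to one of n via (k·x)² + (k·y)² = k²(x² + y²). Each prime p ≡ 1 (mod 4) is itself a sum of two squares; find a² by testing p − a² for a perfect square:
  13: 13 − 1² = 12, 13 − 2² = 9 = 3² ⇒ 13 = 2² + 3².
  37: 37 − 1² = 36 = 6² ⇒ 37 = 1² + 6².
  Combine using the Brahmagupta–Fibonacci identity (a² + b²)(c² + d²) = (ac − bd)² + (ad + bc)² = (ac + bd)² + (ad − bc)²:
  13 · 37 = 481: from (2² + 3²)(1² + 6²), take (2·1 − 3·6, 2·6 + 3·1) = (2 − 18, 12 + 3) = (-16, 15); dropping signs (only squares matter) gives (16, 15); check 16² + 15² = 256 + 225 = 481 ✓.
  Scale by k = 4: (4·16, 4·15) = (64, 60).
Step 4: Order so x ≤ y and verify: 60² + 64² = 3600 + 4096 = 7696 = n. ✓

n = 7696 = 60² + 64² (one valid representation with x ≤ y).


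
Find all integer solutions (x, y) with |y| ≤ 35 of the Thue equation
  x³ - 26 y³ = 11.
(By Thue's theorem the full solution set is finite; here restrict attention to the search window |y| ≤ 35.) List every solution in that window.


The equation is x³ - 26y³ = 11. For fixed y, x³ = 26·y³ + 11, so a solution requires the RHS to be a perfect cube.
Strategy: iterate y from -35 to 35, compute RHS = 26·y³ + 11, and check whether it is a (positive or negative) perfect cube.
Check small values of y:
  y = 0: RHS = 11 is not a perfect cube.
  y = 1: RHS = 37 is not a perfect cube.
  y = -1: RHS = -15 is not a perfect cube.
  y = 2: RHS = 219 is not a perfect cube.
  y = -2: RHS = -197 is not a perfect cube.
  y = 3: RHS = 713 is not a perfect cube.
  y = -3: RHS = -691 is not a perfect cube.
Continuing the search up to |y| = 35 finds no solutions either.
No (x, y) in the scanned range satisfies the equation.

No integer solutions with |y| ≤ 35.


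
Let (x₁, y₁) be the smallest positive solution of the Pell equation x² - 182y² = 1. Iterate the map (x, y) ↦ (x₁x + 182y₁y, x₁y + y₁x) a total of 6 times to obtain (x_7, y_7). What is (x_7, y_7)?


Step 1: Find the fundamental solution (x₁, y₁) of x² - 182y² = 1.
  Expand √182 as a continued fraction. a₀ = ⌊√182⌋ = 13; iterate m_{k+1} = d_k·a_k − m_k, d_{k+1} = (182 − m_{k+1}²)/d_k, a_{k+1} = ⌊(a₀ + m_{k+1})/d_{k+1}⌋ (starting m₀ = 0, d₀ = 1), with convergents p_k = a_k·p_{k-1} + p_{k-2}, q_k = a_k·q_{k-1} + q_{k-2} (p₋₁ = 1, q₋₁ = 0):
  k = 0: a₀ = 13; p₀/q₀ = 13/1; p₀² − 182·q₀² = 169 − 182 = -13.
  k = 1: m = 13, d = 13, a = ⌊(13 + 13)/13⌋ = 2; p/q = (2·13 + 1)/(2·1 + 0) = 27/2; p² − 182·q² = 729 − 728 = 1.
  The first convergent with p² − 182·q² = 1 gives the fundamental solution (x₁, y₁) = (27, 2).
Step 2: Apply the recurrence (x_{n+1}, y_{n+1}) = (x₁x_n + 182y₁y_n, x₁y_n + y₁x_n) repeatedly.
  From (x_1, y_1) = (27, 2): x_2 = 27·27 + 182·2·2 = 1457; y_2 = 27·2 + 2·27 = 108.
  From (x_2, y_2) = (1457, 108): x_3 = 27·1457 + 182·2·108 = 78651; y_3 = 27·108 + 2·1457 = 5830.
  From (x_3, y_3) = (78651, 5830): x_4 = 27·78651 + 182·2·5830 = 4245697; y_4 = 27·5830 + 2·78651 = 314712.
  From (x_4, y_4) = (4245697, 314712): x_5 = 27·4245697 + 182·2·314712 = 229188987; y_5 = 27·314712 + 2·4245697 = 16988618.
  From (x_5, y_5) = (229188987, 16988618): x_6 = 27·229188987 + 182·2·16988618 = 12371959601; y_6 = 27·16988618 + 2·229188987 = 917070660.
  From (x_6, y_6) = (12371959601, 917070660): x_7 = 27·12371959601 + 182·2·917070660 = 667856629467; y_7 = 27·917070660 + 2·12371959601 = 49504827022.
Step 3: Verify x_7² - 182·y_7² = 446032477523021732704089 - 446032477523021732704088 = 1 (should be 1). ✓

(x_1, y_1) = (27, 2); (x_7, y_7) = (667856629467, 49504827022).


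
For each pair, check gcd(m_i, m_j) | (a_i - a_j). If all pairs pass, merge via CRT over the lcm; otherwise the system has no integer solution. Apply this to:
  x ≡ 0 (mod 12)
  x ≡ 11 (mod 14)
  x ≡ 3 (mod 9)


Moduli 12, 14, 9 are not pairwise coprime, so CRT works modulo lcm(m_i) when all pairwise compatibility conditions hold.
Pairwise compatibility: gcd(m_i, m_j) must divide a_i - a_j for every pair.
Merge one congruence at a time:
  Start: x ≡ 0 (mod 12).
  Combine with x ≡ 11 (mod 14): gcd(12, 14) = 2, and 11 - 0 = 11 is NOT divisible by 2.
    ⇒ system is inconsistent (no integer solution).

No solution (the system is inconsistent).


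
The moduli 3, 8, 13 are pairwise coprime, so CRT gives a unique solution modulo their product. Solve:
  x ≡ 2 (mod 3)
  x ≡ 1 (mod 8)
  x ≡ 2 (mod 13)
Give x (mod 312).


Moduli 3, 8, 13 are pairwise coprime; by CRT there is a unique solution modulo M = 3 · 8 · 13 = 312.
Solve pairwise, accumulating the modulus:
  Start with x ≡ 2 (mod 3).
  Combine with x ≡ 1 (mod 8): since gcd(3, 8) = 1, we get a unique residue mod 24.
    Write x = 2 + 3·t and substitute into x ≡ 1 (mod 8): 3·t ≡ 1 − 2 = -1 (mod 8).
    Reduce coefficients mod 8: 3·t ≡ 7 (mod 8).
    The inverse of 3 mod 8 is 3 (since 3·3 = 9 = 1·8 + 1), so t ≡ 3·7 = 21 ≡ 5 (mod 8).
    Then x = 2 + 3·5 = 17, valid modulo lcm(3, 8) = 24: x ≡ 17 (mod 24).
  Combine with x ≡ 2 (mod 13): since gcd(24, 13) = 1, we get a unique residue mod 312.
    Write x = 17 + 24·t and substitute into x ≡ 2 (mod 13): 24·t ≡ 2 − 17 = -15 (mod 13).
    Reduce coefficients mod 13: 11·t ≡ 11 (mod 13).
    The inverse of 11 mod 13 is 6 (since 11·6 = 66 = 5·13 + 1), so t ≡ 6·11 = 66 ≡ 1 (mod 13).
    Then x = 17 + 24·1 = 41, valid modulo lcm(24, 13) = 312: x ≡ 41 (mod 312).
Verify: 41 mod 3 = 2 ✓, 41 mod 8 = 1 ✓, 41 mod 13 = 2 ✓.

x ≡ 41 (mod 312).


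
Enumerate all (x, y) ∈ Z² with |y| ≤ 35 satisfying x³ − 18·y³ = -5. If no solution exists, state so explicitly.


The equation is x³ - 18y³ = -5. For fixed y, x³ = 18·y³ − 5, so a solution requires the RHS to be a perfect cube.
Strategy: iterate y from -35 to 35, compute RHS = 18·y³ − 5, and check whether it is a (positive or negative) perfect cube.
Check small values of y:
  y = 0: RHS = -5 is not a perfect cube.
  y = 1: RHS = 13 is not a perfect cube.
  y = -1: RHS = -23 is not a perfect cube.
  y = 2: RHS = 139 is not a perfect cube.
  y = -2: RHS = -149 is not a perfect cube.
  y = 3: RHS = 481 is not a perfect cube.
  y = -3: RHS = -491 is not a perfect cube.
Continuing the search up to |y| = 35 finds no solutions either.
No (x, y) in the scanned range satisfies the equation.

No integer solutions with |y| ≤ 35.


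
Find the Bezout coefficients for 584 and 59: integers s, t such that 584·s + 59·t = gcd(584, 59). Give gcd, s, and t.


Euclidean algorithm on (584, 59) — divide until remainder is 0:
  584 = 9 · 59 + 53
  59 = 1 · 53 + 6
  53 = 8 · 6 + 5
  6 = 1 · 5 + 1
  5 = 5 · 1 + 0
gcd(584, 59) = 1.
Track Bezout coefficients alongside the remainders: start with r₀ = 584 = a·1 + b·0 (s = 1, t = 0) and r₁ = 59 = a·0 + b·1 (s = 0, t = 1); each new remainder r_{k+1} = r_{k-1} − q_k·r_k inherits s_{k+1} = s_{k-1} − q_k·s_k, t_{k+1} = t_{k-1} − q_k·t_k, so r_k = a·s_k + b·t_k at every step:
  q = 9: r = 53, s = 1 − 9·0 = 1, t = 0 − 9·1 = -9  (check: 584·1 + 59·(-9) = 53)
  q = 1: r = 6, s = 0 − 1·1 = -1, t = 1 − 1·(-9) = 10  (check: 584·(-1) + 59·10 = 6)
  q = 8: r = 5, s = 1 − 8·(-1) = 9, t = -9 − 8·10 = -89  (check: 584·9 + 59·(-89) = 5)
  q = 1: r = 1, s = -1 − 1·9 = -10, t = 10 − 1·(-89) = 99  (check: 584·(-10) + 59·99 = 1)
The row with r = 1 (the gcd) gives the Bezout coefficients s = -10, t = 99.
Result: 584 · (-10) + 59 · (99) = 1.

gcd(584, 59) = 1; s = -10, t = 99 (check: 584·(-10) + 59·99 = 1).


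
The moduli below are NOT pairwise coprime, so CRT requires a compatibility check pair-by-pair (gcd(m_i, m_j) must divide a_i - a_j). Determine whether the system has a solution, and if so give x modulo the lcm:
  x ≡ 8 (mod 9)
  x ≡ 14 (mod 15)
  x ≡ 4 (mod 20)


Moduli 9, 15, 20 are not pairwise coprime, so CRT works modulo lcm(m_i) when all pairwise compatibility conditions hold.
Pairwise compatibility: gcd(m_i, m_j) must divide a_i - a_j for every pair.
Merge one congruence at a time:
  Start: x ≡ 8 (mod 9).
  Combine with x ≡ 14 (mod 15): gcd(9, 15) = 3; 14 - 8 = 6, which IS divisible by 3, so compatible.
    Write x = 8 + 9·t and substitute into x ≡ 14 (mod 15): 9·t ≡ 14 − 8 = 6 (mod 15).
    Divide the congruence (and modulus) by g = 3: 3·t ≡ 2 (mod 5).
    The inverse of 3 mod 5 is 2 (since 3·2 = 6 = 1·5 + 1), so t ≡ 2·2 = 4 ≡ 4 (mod 5).
    Then x = 8 + 9·4 = 44, valid modulo lcm(9, 15) = 45: x ≡ 44 (mod 45).
  Combine with x ≡ 4 (mod 20): gcd(45, 20) = 5; 4 - 44 = -40, which IS divisible by 5, so compatible.
    Write x = 44 + 45·t and substitute into x ≡ 4 (mod 20): 45·t ≡ 4 − 44 = -40 (mod 20).
    Divide the congruence (and modulus) by g = 5: 9·t ≡ -8 (mod 4).
    Reduce coefficients mod 4: 1·t ≡ 0 (mod 4).
    So t ≡ 0 (mod 4).
    Then x = 44 + 45·0 = 44, valid modulo lcm(45, 20) = 180: x ≡ 44 (mod 180).
Verify: 44 mod 9 = 8, 44 mod 15 = 14, 44 mod 20 = 4.

x ≡ 44 (mod 180).


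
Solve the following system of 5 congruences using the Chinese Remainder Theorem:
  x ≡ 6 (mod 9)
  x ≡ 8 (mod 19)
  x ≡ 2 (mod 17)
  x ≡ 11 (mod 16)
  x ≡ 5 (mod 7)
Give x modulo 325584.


Product of moduli M = 9 · 19 · 17 · 16 · 7 = 325584.
Merge one congruence at a time:
  Start: x ≡ 6 (mod 9).
  Combine with x ≡ 8 (mod 19); new modulus lcm = 171.
    Write x = 6 + 9·t and substitute into x ≡ 8 (mod 19): 9·t ≡ 8 − 6 = 2 (mod 19).
    The inverse of 9 mod 19 is 17 (since 9·17 = 153 = 8·19 + 1), so t ≡ 17·2 = 34 ≡ 15 (mod 19).
    Then x = 6 + 9·15 = 141, valid modulo lcm(9, 19) = 171: x ≡ 141 (mod 171).
  Combine with x ≡ 2 (mod 17); new modulus lcm = 2907.
    Write x = 141 + 171·t and substitute into x ≡ 2 (mod 17): 171·t ≡ 2 − 141 = -139 (mod 17).
    Reduce coefficients mod 17: 1·t ≡ 14 (mod 17).
    So t ≡ 14 (mod 17).
    Then x = 141 + 171·14 = 2535, valid modulo lcm(171, 17) = 2907: x ≡ 2535 (mod 2907).
  Combine with x ≡ 11 (mod 16); new modulus lcm = 46512.
    Write x = 2535 + 2907·t and substitute into x ≡ 11 (mod 16): 2907·t ≡ 11 − 2535 = -2524 (mod 16).
    Reduce coefficients mod 16: 11·t ≡ 4 (mod 16).
    The inverse of 11 mod 16 is 3 (since 11·3 = 33 = 2·16 + 1), so t ≡ 3·4 = 12 ≡ 12 (mod 16).
    Then x = 2535 + 2907·12 = 37419, valid modulo lcm(2907, 16) = 46512: x ≡ 37419 (mod 46512).
  Combine with x ≡ 5 (mod 7); new modulus lcm = 325584.
    Write x = 37419 + 46512·t and substitute into x ≡ 5 (mod 7): 46512·t ≡ 5 − 37419 = -37414 (mod 7).
    Reduce coefficients mod 7: 4·t ≡ 1 (mod 7).
    The inverse of 4 mod 7 is 2 (since 4·2 = 8 = 1·7 + 1), so t ≡ 2·1 = 2 ≡ 2 (mod 7).
    Then x = 37419 + 46512·2 = 130443, valid modulo lcm(46512, 7) = 325584: x ≡ 130443 (mod 325584).
Verify against each original: 130443 mod 9 = 6, 130443 mod 19 = 8, 130443 mod 17 = 2, 130443 mod 16 = 11, 130443 mod 7 = 5.

x ≡ 130443 (mod 325584).


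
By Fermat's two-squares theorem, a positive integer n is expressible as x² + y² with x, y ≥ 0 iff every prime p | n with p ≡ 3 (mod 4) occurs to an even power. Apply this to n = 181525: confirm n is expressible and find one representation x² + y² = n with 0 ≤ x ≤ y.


Step 1: Factor n = 181525 = 5^2 · 53 · 137.
Step 2: Check the mod-4 condition on each prime factor: 5 ≡ 1 (mod 4), exponent 2; 53 ≡ 1 (mod 4), exponent 1; 137 ≡ 1 (mod 4), exponent 1.
All primes ≡ 3 (mod 4) appear to even exponent (or don't appear), so by the two-squares theorem n IS expressible as a sum of two squares.
Step 3: Build a representation. Group n = k² · m with k = 5 and m = 53 · 137 = 7261 (a product of primes ≡ 1 (mod 4)); a representation of m scales to one of n via (k·x)² + (k·y)² = k²(x² + y²). Each prime p ≡ 1 (mod 4) is itself a sum of two squares; find a² by testing p − a² for a perfect square:
  53: 53 − 1² = 52, 53 − 2² = 49 = 7² ⇒ 53 = 2² + 7².
  137: 137 − 1² = 136, 137 − 2² = 133, 137 − 3² = 128, 137 − 4² = 121 = 11² ⇒ 137 = 4² + 11².
  Combine using the Brahmagupta–Fibonacci identity (a² + b²)(c² + d²) = (ac − bd)² + (ad + bc)² = (ac + bd)² + (ad − bc)²:
  53 · 137 = 7261: from (2² + 7²)(4² + 11²), take (2·4 − 7·11, 2·11 + 7·4) = (8 − 77, 22 + 28) = (-69, 50); dropping signs (only squares matter) gives (69, 50); check 69² + 50² = 4761 + 2500 = 7261 ✓.
  Scale by k = 5: (5·69, 5·50) = (345, 250).
Step 4: Order so x ≤ y and verify: 250² + 345² = 62500 + 119025 = 181525 = n. ✓

n = 181525 = 250² + 345² (one valid representation with x ≤ y).


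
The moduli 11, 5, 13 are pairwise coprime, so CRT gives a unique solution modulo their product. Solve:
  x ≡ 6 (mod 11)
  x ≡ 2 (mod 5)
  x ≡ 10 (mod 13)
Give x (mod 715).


Moduli 11, 5, 13 are pairwise coprime; by CRT there is a unique solution modulo M = 11 · 5 · 13 = 715.
Solve pairwise, accumulating the modulus:
  Start with x ≡ 6 (mod 11).
  Combine with x ≡ 2 (mod 5): since gcd(11, 5) = 1, we get a unique residue mod 55.
    Write x = 6 + 11·t and substitute into x ≡ 2 (mod 5): 11·t ≡ 2 − 6 = -4 (mod 5).
    Reduce coefficients mod 5: 1·t ≡ 1 (mod 5).
    So t ≡ 1 (mod 5).
    Then x = 6 + 11·1 = 17, valid modulo lcm(11, 5) = 55: x ≡ 17 (mod 55).
  Combine with x ≡ 10 (mod 13): since gcd(55, 13) = 1, we get a unique residue mod 715.
    Write x = 17 + 55·t and substitute into x ≡ 10 (mod 13): 55·t ≡ 10 − 17 = -7 (mod 13).
    Reduce coefficients mod 13: 3·t ≡ 6 (mod 13).
    The inverse of 3 mod 13 is 9 (since 3·9 = 27 = 2·13 + 1), so t ≡ 9·6 = 54 ≡ 2 (mod 13).
    Then x = 17 + 55·2 = 127, valid modulo lcm(55, 13) = 715: x ≡ 127 (mod 715).
Verify: 127 mod 11 = 6 ✓, 127 mod 5 = 2 ✓, 127 mod 13 = 10 ✓.

x ≡ 127 (mod 715).


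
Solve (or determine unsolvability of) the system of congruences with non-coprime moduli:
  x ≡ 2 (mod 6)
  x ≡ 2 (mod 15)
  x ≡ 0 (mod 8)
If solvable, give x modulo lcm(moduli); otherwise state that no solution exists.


Moduli 6, 15, 8 are not pairwise coprime, so CRT works modulo lcm(m_i) when all pairwise compatibility conditions hold.
Pairwise compatibility: gcd(m_i, m_j) must divide a_i - a_j for every pair.
Merge one congruence at a time:
  Start: x ≡ 2 (mod 6).
  Combine with x ≡ 2 (mod 15): gcd(6, 15) = 3; 2 - 2 = 0, which IS divisible by 3, so compatible.
    Write x = 2 + 6·t and substitute into x ≡ 2 (mod 15): 6·t ≡ 2 − 2 = 0 (mod 15).
    Divide the congruence (and modulus) by g = 3: 2·t ≡ 0 (mod 5).
    The inverse of 2 mod 5 is 3 (since 2·3 = 6 = 1·5 + 1), so t ≡ 3·0 = 0 ≡ 0 (mod 5).
    Then x = 2 + 6·0 = 2, valid modulo lcm(6, 15) = 30: x ≡ 2 (mod 30).
  Combine with x ≡ 0 (mod 8): gcd(30, 8) = 2; 0 - 2 = -2, which IS divisible by 2, so compatible.
    Write x = 2 + 30·t and substitute into x ≡ 0 (mod 8): 30·t ≡ 0 − 2 = -2 (mod 8).
    Divide the congruence (and modulus) by g = 2: 15·t ≡ -1 (mod 4).
    Reduce coefficients mod 4: 3·t ≡ 3 (mod 4).
    The inverse of 3 mod 4 is 3 (since 3·3 = 9 = 2·4 + 1), so t ≡ 3·3 = 9 ≡ 1 (mod 4).
    Then x = 2 + 30·1 = 32, valid modulo lcm(30, 8) = 120: x ≡ 32 (mod 120).
Verify: 32 mod 6 = 2, 32 mod 15 = 2, 32 mod 8 = 0.

x ≡ 32 (mod 120).


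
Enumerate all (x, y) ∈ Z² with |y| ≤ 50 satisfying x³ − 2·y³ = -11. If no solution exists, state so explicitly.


The equation is x³ - 2y³ = -11. For fixed y, x³ = 2·y³ − 11, so a solution requires the RHS to be a perfect cube.
Strategy: iterate y from -50 to 50, compute RHS = 2·y³ − 11, and check whether it is a (positive or negative) perfect cube.
Check small values of y:
  y = 0: RHS = -11 is not a perfect cube.
  y = 1: RHS = -9 is not a perfect cube.
  y = -1: RHS = -13 is not a perfect cube.
  y = 2: RHS = 5 is not a perfect cube.
  y = -2: RHS = -27 = (-3)³ ⇒ x = -3 works.
  y = 3: RHS = 43 is not a perfect cube.
  y = -3: RHS = -65 is not a perfect cube.
Continuing the search up to |y| = 50 finds no further solutions beyond those listed.
Collected solutions: (-3, -2).

Solutions (with |y| ≤ 50): (-3, -2).


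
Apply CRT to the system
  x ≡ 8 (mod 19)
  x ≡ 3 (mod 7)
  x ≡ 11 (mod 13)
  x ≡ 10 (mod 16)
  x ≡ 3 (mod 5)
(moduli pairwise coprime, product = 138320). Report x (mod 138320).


Product of moduli M = 19 · 7 · 13 · 16 · 5 = 138320.
Merge one congruence at a time:
  Start: x ≡ 8 (mod 19).
  Combine with x ≡ 3 (mod 7); new modulus lcm = 133.
    Write x = 8 + 19·t and substitute into x ≡ 3 (mod 7): 19·t ≡ 3 − 8 = -5 (mod 7).
    Reduce coefficients mod 7: 5·t ≡ 2 (mod 7).
    The inverse of 5 mod 7 is 3 (since 5·3 = 15 = 2·7 + 1), so t ≡ 3·2 = 6 ≡ 6 (mod 7).
    Then x = 8 + 19·6 = 122, valid modulo lcm(19, 7) = 133: x ≡ 122 (mod 133).
  Combine with x ≡ 11 (mod 13); new modulus lcm = 1729.
    Write x = 122 + 133·t and substitute into x ≡ 11 (mod 13): 133·t ≡ 11 − 122 = -111 (mod 13).
    Reduce coefficients mod 13: 3·t ≡ 6 (mod 13).
    The inverse of 3 mod 13 is 9 (since 3·9 = 27 = 2·13 + 1), so t ≡ 9·6 = 54 ≡ 2 (mod 13).
    Then x = 122 + 133·2 = 388, valid modulo lcm(133, 13) = 1729: x ≡ 388 (mod 1729).
  Combine with x ≡ 10 (mod 16); new modulus lcm = 27664.
    Write x = 388 + 1729·t and substitute into x ≡ 10 (mod 16): 1729·t ≡ 10 − 388 = -378 (mod 16).
    Reduce coefficients mod 16: 1·t ≡ 6 (mod 16).
    So t ≡ 6 (mod 16).
    Then x = 388 + 1729·6 = 10762, valid modulo lcm(1729, 16) = 27664: x ≡ 10762 (mod 27664).
  Combine with x ≡ 3 (mod 5); new modulus lcm = 138320.
    Write x = 10762 + 27664·t and substitute into x ≡ 3 (mod 5): 27664·t ≡ 3 − 10762 = -10759 (mod 5).
    Reduce coefficients mod 5: 4·t ≡ 1 (mod 5).
    The inverse of 4 mod 5 is 4 (since 4·4 = 16 = 3·5 + 1), so t ≡ 4·1 = 4 ≡ 4 (mod 5).
    Then x = 10762 + 27664·4 = 121418, valid modulo lcm(27664, 5) = 138320: x ≡ 121418 (mod 138320).
Verify against each original: 121418 mod 19 = 8, 121418 mod 7 = 3, 121418 mod 13 = 11, 121418 mod 16 = 10, 121418 mod 5 = 3.

x ≡ 121418 (mod 138320).


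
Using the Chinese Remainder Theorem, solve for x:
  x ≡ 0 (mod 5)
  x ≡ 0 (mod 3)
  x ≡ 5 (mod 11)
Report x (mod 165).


Moduli 5, 3, 11 are pairwise coprime; by CRT there is a unique solution modulo M = 5 · 3 · 11 = 165.
Solve pairwise, accumulating the modulus:
  Start with x ≡ 0 (mod 5).
  Combine with x ≡ 0 (mod 3): since gcd(5, 3) = 1, we get a unique residue mod 15.
    Write x = 0 + 5·t and substitute into x ≡ 0 (mod 3): 5·t ≡ 0 − 0 = 0 (mod 3).
    Reduce coefficients mod 3: 2·t ≡ 0 (mod 3).
    The inverse of 2 mod 3 is 2 (since 2·2 = 4 = 1·3 + 1), so t ≡ 2·0 = 0 ≡ 0 (mod 3).
    Then x = 0 + 5·0 = 0, valid modulo lcm(5, 3) = 15: x ≡ 0 (mod 15).
  Combine with x ≡ 5 (mod 11): since gcd(15, 11) = 1, we get a unique residue mod 165.
    Write x = 0 + 15·t and substitute into x ≡ 5 (mod 11): 15·t ≡ 5 − 0 = 5 (mod 11).
    Reduce coefficients mod 11: 4·t ≡ 5 (mod 11).
    The inverse of 4 mod 11 is 3 (since 4·3 = 12 = 1·11 + 1), so t ≡ 3·5 = 15 ≡ 4 (mod 11).
    Then x = 0 + 15·4 = 60, valid modulo lcm(15, 11) = 165: x ≡ 60 (mod 165).
Verify: 60 mod 5 = 0 ✓, 60 mod 3 = 0 ✓, 60 mod 11 = 5 ✓.

x ≡ 60 (mod 165).


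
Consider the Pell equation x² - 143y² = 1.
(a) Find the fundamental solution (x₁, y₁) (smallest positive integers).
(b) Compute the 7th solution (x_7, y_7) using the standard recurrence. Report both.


Step 1: Find the fundamental solution (x₁, y₁) of x² - 143y² = 1.
  Expand √143 as a continued fraction. a₀ = ⌊√143⌋ = 11; iterate m_{k+1} = d_k·a_k − m_k, d_{k+1} = (143 − m_{k+1}²)/d_k, a_{k+1} = ⌊(a₀ + m_{k+1})/d_{k+1}⌋ (starting m₀ = 0, d₀ = 1), with convergents p_k = a_k·p_{k-1} + p_{k-2}, q_k = a_k·q_{k-1} + q_{k-2} (p₋₁ = 1, q₋₁ = 0):
  k = 0: a₀ = 11; p₀/q₀ = 11/1; p₀² − 143·q₀² = 121 − 143 = -22.
  k = 1: m = 11, d = 22, a = ⌊(11 + 11)/22⌋ = 1; p/q = (1·11 + 1)/(1·1 + 0) = 12/1; p² − 143·q² = 144 − 143 = 1.
  The first convergent with p² − 143·q² = 1 gives the fundamental solution (x₁, y₁) = (12, 1).
Step 2: Apply the recurrence (x_{n+1}, y_{n+1}) = (x₁x_n + 143y₁y_n, x₁y_n + y₁x_n) repeatedly.
  From (x_1, y_1) = (12, 1): x_2 = 12·12 + 143·1·1 = 287; y_2 = 12·1 + 1·12 = 24.
  From (x_2, y_2) = (287, 24): x_3 = 12·287 + 143·1·24 = 6876; y_3 = 12·24 + 1·287 = 575.
  From (x_3, y_3) = (6876, 575): x_4 = 12·6876 + 143·1·575 = 164737; y_4 = 12·575 + 1·6876 = 13776.
  From (x_4, y_4) = (164737, 13776): x_5 = 12·164737 + 143·1·13776 = 3946812; y_5 = 12·13776 + 1·164737 = 330049.
  From (x_5, y_5) = (3946812, 330049): x_6 = 12·3946812 + 143·1·330049 = 94558751; y_6 = 12·330049 + 1·3946812 = 7907400.
  From (x_6, y_6) = (94558751, 7907400): x_7 = 12·94558751 + 143·1·7907400 = 2265463212; y_7 = 12·7907400 + 1·94558751 = 189447551.
Step 3: Verify x_7² - 143·y_7² = 5132323564925356944 - 5132323564925356943 = 1 (should be 1). ✓

(x_1, y_1) = (12, 1); (x_7, y_7) = (2265463212, 189447551).


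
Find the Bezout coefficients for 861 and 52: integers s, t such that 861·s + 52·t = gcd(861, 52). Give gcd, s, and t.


Euclidean algorithm on (861, 52) — divide until remainder is 0:
  861 = 16 · 52 + 29
  52 = 1 · 29 + 23
  29 = 1 · 23 + 6
  23 = 3 · 6 + 5
  6 = 1 · 5 + 1
  5 = 5 · 1 + 0
gcd(861, 52) = 1.
Track Bezout coefficients alongside the remainders: start with r₀ = 861 = a·1 + b·0 (s = 1, t = 0) and r₁ = 52 = a·0 + b·1 (s = 0, t = 1); each new remainder r_{k+1} = r_{k-1} − q_k·r_k inherits s_{k+1} = s_{k-1} − q_k·s_k, t_{k+1} = t_{k-1} − q_k·t_k, so r_k = a·s_k + b·t_k at every step:
  q = 16: r = 29, s = 1 − 16·0 = 1, t = 0 − 16·1 = -16  (check: 861·1 + 52·(-16) = 29)
  q = 1: r = 23, s = 0 − 1·1 = -1, t = 1 − 1·(-16) = 17  (check: 861·(-1) + 52·17 = 23)
  q = 1: r = 6, s = 1 − 1·(-1) = 2, t = -16 − 1·17 = -33  (check: 861·2 + 52·(-33) = 6)
  q = 3: r = 5, s = -1 − 3·2 = -7, t = 17 − 3·(-33) = 116  (check: 861·(-7) + 52·116 = 5)
  q = 1: r = 1, s = 2 − 1·(-7) = 9, t = -33 − 1·116 = -149  (check: 861·9 + 52·(-149) = 1)
The row with r = 1 (the gcd) gives the Bezout coefficients s = 9, t = -149.
Result: 861 · (9) + 52 · (-149) = 1.

gcd(861, 52) = 1; s = 9, t = -149 (check: 861·9 + 52·(-149) = 1).
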